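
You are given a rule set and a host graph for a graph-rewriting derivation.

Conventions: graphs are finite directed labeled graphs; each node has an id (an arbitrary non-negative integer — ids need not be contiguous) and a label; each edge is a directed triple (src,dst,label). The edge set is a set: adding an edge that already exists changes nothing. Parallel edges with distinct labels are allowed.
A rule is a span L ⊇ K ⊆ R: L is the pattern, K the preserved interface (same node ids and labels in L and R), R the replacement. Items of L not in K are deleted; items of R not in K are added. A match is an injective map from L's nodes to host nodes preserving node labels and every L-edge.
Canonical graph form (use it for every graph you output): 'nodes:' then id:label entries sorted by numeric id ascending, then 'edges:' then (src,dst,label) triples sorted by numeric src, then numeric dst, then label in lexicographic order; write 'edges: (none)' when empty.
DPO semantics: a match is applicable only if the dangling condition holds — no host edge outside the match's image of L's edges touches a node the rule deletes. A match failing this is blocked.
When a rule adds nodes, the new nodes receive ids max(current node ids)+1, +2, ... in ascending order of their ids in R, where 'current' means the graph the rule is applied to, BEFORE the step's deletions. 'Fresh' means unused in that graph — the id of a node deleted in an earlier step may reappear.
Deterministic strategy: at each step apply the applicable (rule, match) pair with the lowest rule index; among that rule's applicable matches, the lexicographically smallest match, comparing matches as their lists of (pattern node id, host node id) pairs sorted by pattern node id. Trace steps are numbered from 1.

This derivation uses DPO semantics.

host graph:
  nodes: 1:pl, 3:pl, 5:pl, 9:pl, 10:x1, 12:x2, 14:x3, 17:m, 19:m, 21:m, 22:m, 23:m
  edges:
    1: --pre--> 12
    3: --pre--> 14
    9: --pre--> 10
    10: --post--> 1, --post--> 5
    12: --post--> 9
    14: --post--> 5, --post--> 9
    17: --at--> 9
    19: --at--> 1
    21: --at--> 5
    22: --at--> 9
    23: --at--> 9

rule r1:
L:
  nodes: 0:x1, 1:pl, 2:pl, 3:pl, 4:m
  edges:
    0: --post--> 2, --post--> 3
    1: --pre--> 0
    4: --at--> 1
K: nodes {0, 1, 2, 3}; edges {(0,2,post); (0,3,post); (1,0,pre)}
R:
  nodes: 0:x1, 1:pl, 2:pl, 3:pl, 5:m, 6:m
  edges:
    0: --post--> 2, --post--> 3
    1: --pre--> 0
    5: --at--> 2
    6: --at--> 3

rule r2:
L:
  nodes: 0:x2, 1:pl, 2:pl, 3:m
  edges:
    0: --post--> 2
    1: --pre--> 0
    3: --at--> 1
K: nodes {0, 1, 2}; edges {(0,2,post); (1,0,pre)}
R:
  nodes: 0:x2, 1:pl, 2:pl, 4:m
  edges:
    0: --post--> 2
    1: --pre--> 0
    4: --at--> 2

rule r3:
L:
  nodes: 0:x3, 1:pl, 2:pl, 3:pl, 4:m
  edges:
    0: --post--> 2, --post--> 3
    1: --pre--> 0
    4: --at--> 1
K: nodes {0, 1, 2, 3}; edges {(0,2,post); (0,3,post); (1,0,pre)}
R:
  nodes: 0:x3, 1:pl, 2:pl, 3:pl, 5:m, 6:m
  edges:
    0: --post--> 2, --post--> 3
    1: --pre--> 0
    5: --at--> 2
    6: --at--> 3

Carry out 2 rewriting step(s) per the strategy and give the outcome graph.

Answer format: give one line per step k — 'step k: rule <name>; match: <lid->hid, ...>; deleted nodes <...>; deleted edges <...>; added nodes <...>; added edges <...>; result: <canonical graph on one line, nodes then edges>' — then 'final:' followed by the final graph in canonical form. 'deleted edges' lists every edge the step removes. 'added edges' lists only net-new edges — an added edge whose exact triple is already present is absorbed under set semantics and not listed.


step 1: rule r1; match: 0->10, 1->9, 2->1, 3->5, 4->17; deleted nodes 17; deleted edges (17,9,at); added nodes 24, 25; added edges (24,1,at); (25,5,at); result: nodes: 1:pl, 3:pl, 5:pl, 9:pl, 10:x1, 12:x2, 14:x3, 19:m, 21:m, 22:m, 23:m, 24:m, 25:m edges: (1,12,pre); (3,14,pre); (9,10,pre); (10,1,post); (10,5,post); (12,9,post); (14,5,post); (14,9,post); (19,1,at); (21,5,at); (22,9,at); (23,9,at); (24,1,at); (25,5,at)
step 2: rule r1; match: 0->10, 1->9, 2->1, 3->5, 4->22; deleted nodes 22; deleted edges (22,9,at); added nodes 26, 27; added edges (26,1,at); (27,5,at); result: nodes: 1:pl, 3:pl, 5:pl, 9:pl, 10:x1, 12:x2, 14:x3, 19:m, 21:m, 23:m, 24:m, 25:m, 26:m, 27:m edges: (1,12,pre); (3,14,pre); (9,10,pre); (10,1,post); (10,5,post); (12,9,post); (14,5,post); (14,9,post); (19,1,at); (21,5,at); (23,9,at); (24,1,at); (25,5,at); (26,1,at); (27,5,at)
final:
nodes: 1:pl, 3:pl, 5:pl, 9:pl, 10:x1, 12:x2, 14:x3, 19:m, 21:m, 23:m, 24:m, 25:m, 26:m, 27:m
edges: (1,12,pre); (3,14,pre); (9,10,pre); (10,1,post); (10,5,post); (12,9,post); (14,5,post); (14,9,post); (19,1,at); (21,5,at); (23,9,at); (24,1,at); (25,5,at); (26,1,at); (27,5,at)


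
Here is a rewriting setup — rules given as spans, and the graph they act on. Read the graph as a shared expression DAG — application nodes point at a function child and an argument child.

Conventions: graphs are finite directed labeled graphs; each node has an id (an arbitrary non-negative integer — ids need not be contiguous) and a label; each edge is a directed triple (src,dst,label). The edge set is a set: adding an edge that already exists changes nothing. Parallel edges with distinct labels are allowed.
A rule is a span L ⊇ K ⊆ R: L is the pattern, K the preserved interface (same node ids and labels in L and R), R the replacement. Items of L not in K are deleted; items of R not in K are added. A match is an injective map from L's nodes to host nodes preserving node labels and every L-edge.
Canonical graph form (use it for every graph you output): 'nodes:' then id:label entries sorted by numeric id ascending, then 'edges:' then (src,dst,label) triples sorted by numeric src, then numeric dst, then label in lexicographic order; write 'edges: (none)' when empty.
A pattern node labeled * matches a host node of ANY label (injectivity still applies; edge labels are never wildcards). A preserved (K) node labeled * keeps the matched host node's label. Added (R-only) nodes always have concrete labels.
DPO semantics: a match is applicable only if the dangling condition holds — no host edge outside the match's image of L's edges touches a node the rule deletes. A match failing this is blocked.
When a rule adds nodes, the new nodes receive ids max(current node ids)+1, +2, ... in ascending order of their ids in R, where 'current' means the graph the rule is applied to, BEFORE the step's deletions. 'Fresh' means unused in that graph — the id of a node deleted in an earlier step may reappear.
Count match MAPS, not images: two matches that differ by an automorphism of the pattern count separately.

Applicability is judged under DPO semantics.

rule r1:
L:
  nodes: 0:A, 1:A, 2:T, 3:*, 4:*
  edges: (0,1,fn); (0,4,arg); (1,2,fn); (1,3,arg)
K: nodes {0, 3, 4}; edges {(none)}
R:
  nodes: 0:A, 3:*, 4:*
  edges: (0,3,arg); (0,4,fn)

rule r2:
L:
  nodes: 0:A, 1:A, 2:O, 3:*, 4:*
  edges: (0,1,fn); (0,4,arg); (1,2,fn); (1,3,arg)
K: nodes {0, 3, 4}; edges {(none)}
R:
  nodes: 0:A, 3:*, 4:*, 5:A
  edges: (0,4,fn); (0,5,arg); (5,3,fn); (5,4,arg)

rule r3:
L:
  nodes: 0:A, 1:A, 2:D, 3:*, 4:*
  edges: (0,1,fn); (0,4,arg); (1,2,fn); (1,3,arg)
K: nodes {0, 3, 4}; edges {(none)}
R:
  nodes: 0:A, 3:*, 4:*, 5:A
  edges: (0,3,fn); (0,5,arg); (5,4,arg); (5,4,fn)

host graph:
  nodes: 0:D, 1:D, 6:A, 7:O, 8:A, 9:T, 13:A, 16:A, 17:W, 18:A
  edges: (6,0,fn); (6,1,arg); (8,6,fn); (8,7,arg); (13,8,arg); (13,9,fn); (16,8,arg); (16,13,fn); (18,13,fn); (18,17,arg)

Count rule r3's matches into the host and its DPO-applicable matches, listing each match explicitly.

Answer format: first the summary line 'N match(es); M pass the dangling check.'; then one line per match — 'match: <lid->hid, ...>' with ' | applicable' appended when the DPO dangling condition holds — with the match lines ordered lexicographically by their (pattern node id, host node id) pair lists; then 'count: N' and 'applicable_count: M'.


1 match(es); 1 pass the dangling check.
match: 0->8, 1->6, 2->0, 3->1, 4->7 | applicable
count: 1
applicable_count: 1


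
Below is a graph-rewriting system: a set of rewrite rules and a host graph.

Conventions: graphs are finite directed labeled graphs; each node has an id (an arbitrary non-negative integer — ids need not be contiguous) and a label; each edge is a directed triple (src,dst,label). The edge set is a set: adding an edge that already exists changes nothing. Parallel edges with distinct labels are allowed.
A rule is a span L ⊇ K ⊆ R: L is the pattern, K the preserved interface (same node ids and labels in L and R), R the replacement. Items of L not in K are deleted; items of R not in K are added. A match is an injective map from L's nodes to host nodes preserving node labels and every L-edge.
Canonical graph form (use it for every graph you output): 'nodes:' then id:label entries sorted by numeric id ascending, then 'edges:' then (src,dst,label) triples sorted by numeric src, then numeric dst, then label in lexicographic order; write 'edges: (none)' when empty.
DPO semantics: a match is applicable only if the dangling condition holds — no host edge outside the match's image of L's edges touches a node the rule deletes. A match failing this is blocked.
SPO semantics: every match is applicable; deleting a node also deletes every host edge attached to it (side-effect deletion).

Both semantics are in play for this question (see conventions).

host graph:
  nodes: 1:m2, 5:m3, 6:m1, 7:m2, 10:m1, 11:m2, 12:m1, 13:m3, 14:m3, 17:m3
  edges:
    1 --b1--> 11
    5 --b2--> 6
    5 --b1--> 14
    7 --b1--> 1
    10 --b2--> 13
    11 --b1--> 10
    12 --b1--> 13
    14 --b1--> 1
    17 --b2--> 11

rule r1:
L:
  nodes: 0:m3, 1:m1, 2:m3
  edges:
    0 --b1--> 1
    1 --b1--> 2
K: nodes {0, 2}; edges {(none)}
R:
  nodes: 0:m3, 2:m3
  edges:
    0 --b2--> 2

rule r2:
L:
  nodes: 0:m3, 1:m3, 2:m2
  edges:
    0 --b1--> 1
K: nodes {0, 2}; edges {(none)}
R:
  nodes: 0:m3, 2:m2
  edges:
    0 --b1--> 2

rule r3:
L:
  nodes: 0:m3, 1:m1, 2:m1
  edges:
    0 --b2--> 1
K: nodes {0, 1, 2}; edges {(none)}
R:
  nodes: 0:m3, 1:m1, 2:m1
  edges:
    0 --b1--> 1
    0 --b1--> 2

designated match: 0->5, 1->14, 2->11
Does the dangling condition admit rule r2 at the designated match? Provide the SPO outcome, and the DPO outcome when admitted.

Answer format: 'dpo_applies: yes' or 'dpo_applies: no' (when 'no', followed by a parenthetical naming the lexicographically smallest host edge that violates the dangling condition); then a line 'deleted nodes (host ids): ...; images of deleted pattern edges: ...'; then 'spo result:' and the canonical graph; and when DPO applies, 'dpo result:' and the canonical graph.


dpo_applies: no
(the rule deletes node 14, which keeps host edge (14,1,b1) outside the match image — the dangling condition fails, DPO blocks; SPO proceeds and side-deletes such edges)
deleted nodes (host ids): 14; images of deleted pattern edges: (5,14,b1)
spo result:
nodes: 1:m2, 5:m3, 6:m1, 7:m2, 10:m1, 11:m2, 12:m1, 13:m3, 17:m3
edges: (1,11,b1); (5,6,b2); (5,11,b1); (7,1,b1); (10,13,b2); (11,10,b1); (12,13,b1); (17,11,b2)


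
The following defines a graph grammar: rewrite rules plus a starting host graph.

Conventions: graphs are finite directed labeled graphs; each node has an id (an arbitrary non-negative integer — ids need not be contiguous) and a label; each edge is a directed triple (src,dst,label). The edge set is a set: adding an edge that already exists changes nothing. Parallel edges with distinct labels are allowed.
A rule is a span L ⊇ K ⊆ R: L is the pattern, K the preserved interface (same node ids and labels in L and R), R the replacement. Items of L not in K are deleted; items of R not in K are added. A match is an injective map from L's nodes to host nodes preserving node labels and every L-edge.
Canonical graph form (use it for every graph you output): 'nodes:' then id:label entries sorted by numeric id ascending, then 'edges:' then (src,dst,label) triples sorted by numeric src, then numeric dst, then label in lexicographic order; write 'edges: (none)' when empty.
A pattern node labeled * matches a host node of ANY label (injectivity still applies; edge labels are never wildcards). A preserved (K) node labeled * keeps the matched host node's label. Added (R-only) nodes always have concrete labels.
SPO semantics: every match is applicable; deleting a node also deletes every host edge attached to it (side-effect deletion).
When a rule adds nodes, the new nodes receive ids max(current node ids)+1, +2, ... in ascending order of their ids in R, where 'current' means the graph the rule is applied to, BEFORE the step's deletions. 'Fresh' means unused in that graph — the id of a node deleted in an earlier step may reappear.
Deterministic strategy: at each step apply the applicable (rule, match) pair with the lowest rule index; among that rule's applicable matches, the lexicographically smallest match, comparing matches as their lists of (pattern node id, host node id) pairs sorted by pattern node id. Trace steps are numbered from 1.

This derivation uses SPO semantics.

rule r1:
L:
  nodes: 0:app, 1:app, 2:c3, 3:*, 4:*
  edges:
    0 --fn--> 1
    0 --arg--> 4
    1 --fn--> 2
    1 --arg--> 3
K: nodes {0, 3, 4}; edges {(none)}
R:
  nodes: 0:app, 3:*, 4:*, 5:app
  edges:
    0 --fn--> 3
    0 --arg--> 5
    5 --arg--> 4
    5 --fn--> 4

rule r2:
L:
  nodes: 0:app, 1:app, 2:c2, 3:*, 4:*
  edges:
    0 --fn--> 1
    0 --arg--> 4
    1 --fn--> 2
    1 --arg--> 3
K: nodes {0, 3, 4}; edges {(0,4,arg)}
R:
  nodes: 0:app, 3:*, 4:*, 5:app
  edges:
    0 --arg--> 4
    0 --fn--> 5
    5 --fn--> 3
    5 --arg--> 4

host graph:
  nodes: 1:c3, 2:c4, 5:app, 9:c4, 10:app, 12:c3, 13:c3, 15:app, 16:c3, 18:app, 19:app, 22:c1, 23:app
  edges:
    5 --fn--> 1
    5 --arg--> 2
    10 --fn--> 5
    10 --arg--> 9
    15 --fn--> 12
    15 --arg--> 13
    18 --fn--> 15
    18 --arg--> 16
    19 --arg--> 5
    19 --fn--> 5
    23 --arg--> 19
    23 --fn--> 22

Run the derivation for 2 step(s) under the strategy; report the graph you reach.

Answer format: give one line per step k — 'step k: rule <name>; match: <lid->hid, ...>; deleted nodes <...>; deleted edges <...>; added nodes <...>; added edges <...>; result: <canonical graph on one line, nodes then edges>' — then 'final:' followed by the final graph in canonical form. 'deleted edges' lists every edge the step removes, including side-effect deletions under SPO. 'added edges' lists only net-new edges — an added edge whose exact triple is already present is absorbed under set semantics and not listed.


step 1: rule r1; match: 0->10, 1->5, 2->1, 3->2, 4->9; deleted nodes 1, 5; deleted edges (5,1,fn); (5,2,arg); (10,5,fn); (10,9,arg); (19,5,arg); (19,5,fn); added nodes 24; added edges (10,2,fn); (10,24,arg); (24,9,arg); (24,9,fn); result: nodes: 2:c4, 9:c4, 10:app, 12:c3, 13:c3, 15:app, 16:c3, 18:app, 19:app, 22:c1, 23:app, 24:app edges: (10,2,fn); (10,24,arg); (15,12,fn); (15,13,arg); (18,15,fn); (18,16,arg); (23,19,arg); (23,22,fn); (24,9,arg); (24,9,fn)
step 2: rule r1; match: 0->18, 1->15, 2->12, 3->13, 4->16; deleted nodes 12, 15; deleted edges (15,12,fn); (15,13,arg); (18,15,fn); (18,16,arg); added nodes 25; added edges (18,13,fn); (18,25,arg); (25,16,arg); (25,16,fn); result: nodes: 2:c4, 9:c4, 10:app, 13:c3, 16:c3, 18:app, 19:app, 22:c1, 23:app, 24:app, 25:app edges: (10,2,fn); (10,24,arg); (18,13,fn); (18,25,arg); (23,19,arg); (23,22,fn); (24,9,arg); (24,9,fn); (25,16,arg); (25,16,fn)
final:
nodes: 2:c4, 9:c4, 10:app, 13:c3, 16:c3, 18:app, 19:app, 22:c1, 23:app, 24:app, 25:app
edges: (10,2,fn); (10,24,arg); (18,13,fn); (18,25,arg); (23,19,arg); (23,22,fn); (24,9,arg); (24,9,fn); (25,16,arg); (25,16,fn)


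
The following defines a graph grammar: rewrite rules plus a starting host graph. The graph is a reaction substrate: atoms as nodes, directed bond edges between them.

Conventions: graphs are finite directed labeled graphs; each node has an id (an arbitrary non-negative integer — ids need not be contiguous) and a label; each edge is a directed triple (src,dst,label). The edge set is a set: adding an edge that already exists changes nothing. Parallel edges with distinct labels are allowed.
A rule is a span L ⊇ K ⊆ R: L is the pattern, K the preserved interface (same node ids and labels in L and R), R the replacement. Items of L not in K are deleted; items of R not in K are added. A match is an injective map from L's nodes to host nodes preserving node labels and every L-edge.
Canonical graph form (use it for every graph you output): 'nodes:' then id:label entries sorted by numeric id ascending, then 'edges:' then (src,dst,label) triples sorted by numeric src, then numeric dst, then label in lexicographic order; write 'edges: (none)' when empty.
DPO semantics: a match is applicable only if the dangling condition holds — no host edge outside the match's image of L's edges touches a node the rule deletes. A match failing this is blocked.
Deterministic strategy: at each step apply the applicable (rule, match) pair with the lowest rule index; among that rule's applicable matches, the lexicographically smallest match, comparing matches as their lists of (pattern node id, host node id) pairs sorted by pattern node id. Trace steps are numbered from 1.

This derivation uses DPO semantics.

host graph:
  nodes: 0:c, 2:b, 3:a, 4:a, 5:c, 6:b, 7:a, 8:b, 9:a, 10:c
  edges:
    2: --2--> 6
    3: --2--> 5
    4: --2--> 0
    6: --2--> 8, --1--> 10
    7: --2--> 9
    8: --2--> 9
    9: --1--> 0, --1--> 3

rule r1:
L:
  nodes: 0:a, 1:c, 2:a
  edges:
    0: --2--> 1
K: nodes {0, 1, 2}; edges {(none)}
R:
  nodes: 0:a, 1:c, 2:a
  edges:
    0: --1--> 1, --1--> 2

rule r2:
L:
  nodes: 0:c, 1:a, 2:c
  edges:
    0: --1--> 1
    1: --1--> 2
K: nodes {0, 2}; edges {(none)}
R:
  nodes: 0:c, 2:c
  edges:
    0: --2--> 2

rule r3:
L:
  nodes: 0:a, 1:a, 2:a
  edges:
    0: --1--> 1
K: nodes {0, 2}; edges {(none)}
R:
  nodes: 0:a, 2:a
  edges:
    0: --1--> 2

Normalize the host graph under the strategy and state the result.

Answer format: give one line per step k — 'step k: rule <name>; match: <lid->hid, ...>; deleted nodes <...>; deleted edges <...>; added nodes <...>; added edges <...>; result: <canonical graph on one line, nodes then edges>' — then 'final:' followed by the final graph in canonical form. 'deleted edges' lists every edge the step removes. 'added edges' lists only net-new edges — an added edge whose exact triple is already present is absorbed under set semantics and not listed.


step 1: rule r1; match: 0->3, 1->5, 2->4; deleted nodes (none); deleted edges (3,5,2); added nodes (none); added edges (3,4,1); (3,5,1); result: nodes: 0:c, 2:b, 3:a, 4:a, 5:c, 6:b, 7:a, 8:b, 9:a, 10:c edges: (2,6,2); (3,4,1); (3,5,1); (4,0,2); (6,8,2); (6,10,1); (7,9,2); (8,9,2); (9,0,1); (9,3,1)
step 2: rule r1; match: 0->4, 1->0, 2->3; deleted nodes (none); deleted edges (4,0,2); added nodes (none); added edges (4,0,1); (4,3,1); result: nodes: 0:c, 2:b, 3:a, 4:a, 5:c, 6:b, 7:a, 8:b, 9:a, 10:c edges: (2,6,2); (3,4,1); (3,5,1); (4,0,1); (4,3,1); (6,8,2); (6,10,1); (7,9,2); (8,9,2); (9,0,1); (9,3,1)
final:
nodes: 0:c, 2:b, 3:a, 4:a, 5:c, 6:b, 7:a, 8:b, 9:a, 10:c
edges: (2,6,2); (3,4,1); (3,5,1); (4,0,1); (4,3,1); (6,8,2); (6,10,1); (7,9,2); (8,9,2); (9,0,1); (9,3,1)


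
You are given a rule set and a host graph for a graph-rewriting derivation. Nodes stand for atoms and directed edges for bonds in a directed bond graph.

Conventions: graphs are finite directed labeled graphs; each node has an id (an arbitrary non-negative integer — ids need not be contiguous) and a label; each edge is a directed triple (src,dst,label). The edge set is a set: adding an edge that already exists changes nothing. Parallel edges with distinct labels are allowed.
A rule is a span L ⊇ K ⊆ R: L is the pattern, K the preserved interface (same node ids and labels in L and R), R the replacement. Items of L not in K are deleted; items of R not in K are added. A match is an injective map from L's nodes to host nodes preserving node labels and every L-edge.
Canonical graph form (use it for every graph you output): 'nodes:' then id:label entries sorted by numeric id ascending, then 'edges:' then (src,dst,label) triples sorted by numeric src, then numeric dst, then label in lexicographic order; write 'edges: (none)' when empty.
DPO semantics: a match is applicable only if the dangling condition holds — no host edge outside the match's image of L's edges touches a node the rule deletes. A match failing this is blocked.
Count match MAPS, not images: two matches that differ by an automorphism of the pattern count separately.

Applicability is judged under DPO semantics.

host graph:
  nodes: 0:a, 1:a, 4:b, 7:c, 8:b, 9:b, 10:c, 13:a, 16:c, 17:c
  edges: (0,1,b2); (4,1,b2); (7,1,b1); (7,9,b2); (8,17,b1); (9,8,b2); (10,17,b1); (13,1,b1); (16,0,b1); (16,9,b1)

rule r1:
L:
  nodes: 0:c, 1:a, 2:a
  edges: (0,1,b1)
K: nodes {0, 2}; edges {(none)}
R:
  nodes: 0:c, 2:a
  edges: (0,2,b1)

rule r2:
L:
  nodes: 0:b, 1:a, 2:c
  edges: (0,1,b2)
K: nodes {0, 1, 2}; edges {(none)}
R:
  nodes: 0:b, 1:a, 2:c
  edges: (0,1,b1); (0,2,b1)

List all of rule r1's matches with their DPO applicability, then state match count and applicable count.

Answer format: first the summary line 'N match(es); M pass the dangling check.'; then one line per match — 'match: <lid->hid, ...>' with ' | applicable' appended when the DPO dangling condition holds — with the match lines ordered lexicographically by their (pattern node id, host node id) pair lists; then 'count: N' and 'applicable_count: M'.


4 match(es); 0 pass the dangling check.
match: 0->7, 1->1, 2->0
match: 0->7, 1->1, 2->13
match: 0->16, 1->0, 2->1
match: 0->16, 1->0, 2->13
count: 4
applicable_count: 0


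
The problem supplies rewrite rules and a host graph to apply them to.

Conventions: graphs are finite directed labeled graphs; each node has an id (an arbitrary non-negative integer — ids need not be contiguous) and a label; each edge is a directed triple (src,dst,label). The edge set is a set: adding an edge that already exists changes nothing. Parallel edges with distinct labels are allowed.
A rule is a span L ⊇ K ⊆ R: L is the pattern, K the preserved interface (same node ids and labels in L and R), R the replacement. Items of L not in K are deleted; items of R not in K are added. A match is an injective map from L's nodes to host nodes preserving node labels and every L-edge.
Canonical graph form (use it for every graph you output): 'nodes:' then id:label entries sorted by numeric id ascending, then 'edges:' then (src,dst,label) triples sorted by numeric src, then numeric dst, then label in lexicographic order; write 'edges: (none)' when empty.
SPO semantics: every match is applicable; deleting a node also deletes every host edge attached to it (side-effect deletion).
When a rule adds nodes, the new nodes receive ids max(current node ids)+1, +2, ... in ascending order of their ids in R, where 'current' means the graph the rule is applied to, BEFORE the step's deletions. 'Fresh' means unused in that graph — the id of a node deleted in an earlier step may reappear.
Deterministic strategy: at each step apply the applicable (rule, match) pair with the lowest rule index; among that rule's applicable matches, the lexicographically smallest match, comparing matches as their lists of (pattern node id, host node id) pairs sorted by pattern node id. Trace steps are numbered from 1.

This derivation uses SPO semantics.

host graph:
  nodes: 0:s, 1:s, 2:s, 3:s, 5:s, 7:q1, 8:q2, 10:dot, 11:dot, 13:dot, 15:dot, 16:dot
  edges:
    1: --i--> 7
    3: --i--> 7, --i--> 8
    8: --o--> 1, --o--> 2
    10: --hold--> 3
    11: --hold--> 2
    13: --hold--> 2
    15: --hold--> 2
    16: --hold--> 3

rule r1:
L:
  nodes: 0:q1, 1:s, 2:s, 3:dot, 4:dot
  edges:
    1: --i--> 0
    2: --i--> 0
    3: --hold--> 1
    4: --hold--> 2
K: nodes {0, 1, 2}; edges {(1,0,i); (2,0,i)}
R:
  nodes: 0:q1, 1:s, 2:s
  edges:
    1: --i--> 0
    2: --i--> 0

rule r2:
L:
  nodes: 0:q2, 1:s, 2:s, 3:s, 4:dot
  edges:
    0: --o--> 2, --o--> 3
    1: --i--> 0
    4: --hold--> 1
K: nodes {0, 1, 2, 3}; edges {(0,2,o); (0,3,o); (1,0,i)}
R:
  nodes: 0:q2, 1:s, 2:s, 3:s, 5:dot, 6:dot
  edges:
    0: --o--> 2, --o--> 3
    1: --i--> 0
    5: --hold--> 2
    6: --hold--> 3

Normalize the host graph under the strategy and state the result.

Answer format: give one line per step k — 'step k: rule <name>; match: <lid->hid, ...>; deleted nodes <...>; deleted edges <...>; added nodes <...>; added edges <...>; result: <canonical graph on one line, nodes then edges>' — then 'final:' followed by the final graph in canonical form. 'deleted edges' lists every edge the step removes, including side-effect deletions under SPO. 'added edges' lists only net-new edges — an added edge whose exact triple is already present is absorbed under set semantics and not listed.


step 1: rule r2; match: 0->8, 1->3, 2->1, 3->2, 4->10; deleted nodes 10; deleted edges (10,3,hold); added nodes 17, 18; added edges (17,1,hold); (18,2,hold); result: nodes: 0:s, 1:s, 2:s, 3:s, 5:s, 7:q1, 8:q2, 11:dot, 13:dot, 15:dot, 16:dot, 17:dot, 18:dot edges: (1,7,i); (3,7,i); (3,8,i); (8,1,o); (8,2,o); (11,2,hold); (13,2,hold); (15,2,hold); (16,3,hold); (17,1,hold); (18,2,hold)
step 2: rule r1; match: 0->7, 1->1, 2->3, 3->17, 4->16; deleted nodes 16, 17; deleted edges (16,3,hold); (17,1,hold); added nodes (none); added edges (none); result: nodes: 0:s, 1:s, 2:s, 3:s, 5:s, 7:q1, 8:q2, 11:dot, 13:dot, 15:dot, 18:dot edges: (1,7,i); (3,7,i); (3,8,i); (8,1,o); (8,2,o); (11,2,hold); (13,2,hold); (15,2,hold); (18,2,hold)
final:
nodes: 0:s, 1:s, 2:s, 3:s, 5:s, 7:q1, 8:q2, 11:dot, 13:dot, 15:dot, 18:dot
edges: (1,7,i); (3,7,i); (3,8,i); (8,1,o); (8,2,o); (11,2,hold); (13,2,hold); (15,2,hold); (18,2,hold)


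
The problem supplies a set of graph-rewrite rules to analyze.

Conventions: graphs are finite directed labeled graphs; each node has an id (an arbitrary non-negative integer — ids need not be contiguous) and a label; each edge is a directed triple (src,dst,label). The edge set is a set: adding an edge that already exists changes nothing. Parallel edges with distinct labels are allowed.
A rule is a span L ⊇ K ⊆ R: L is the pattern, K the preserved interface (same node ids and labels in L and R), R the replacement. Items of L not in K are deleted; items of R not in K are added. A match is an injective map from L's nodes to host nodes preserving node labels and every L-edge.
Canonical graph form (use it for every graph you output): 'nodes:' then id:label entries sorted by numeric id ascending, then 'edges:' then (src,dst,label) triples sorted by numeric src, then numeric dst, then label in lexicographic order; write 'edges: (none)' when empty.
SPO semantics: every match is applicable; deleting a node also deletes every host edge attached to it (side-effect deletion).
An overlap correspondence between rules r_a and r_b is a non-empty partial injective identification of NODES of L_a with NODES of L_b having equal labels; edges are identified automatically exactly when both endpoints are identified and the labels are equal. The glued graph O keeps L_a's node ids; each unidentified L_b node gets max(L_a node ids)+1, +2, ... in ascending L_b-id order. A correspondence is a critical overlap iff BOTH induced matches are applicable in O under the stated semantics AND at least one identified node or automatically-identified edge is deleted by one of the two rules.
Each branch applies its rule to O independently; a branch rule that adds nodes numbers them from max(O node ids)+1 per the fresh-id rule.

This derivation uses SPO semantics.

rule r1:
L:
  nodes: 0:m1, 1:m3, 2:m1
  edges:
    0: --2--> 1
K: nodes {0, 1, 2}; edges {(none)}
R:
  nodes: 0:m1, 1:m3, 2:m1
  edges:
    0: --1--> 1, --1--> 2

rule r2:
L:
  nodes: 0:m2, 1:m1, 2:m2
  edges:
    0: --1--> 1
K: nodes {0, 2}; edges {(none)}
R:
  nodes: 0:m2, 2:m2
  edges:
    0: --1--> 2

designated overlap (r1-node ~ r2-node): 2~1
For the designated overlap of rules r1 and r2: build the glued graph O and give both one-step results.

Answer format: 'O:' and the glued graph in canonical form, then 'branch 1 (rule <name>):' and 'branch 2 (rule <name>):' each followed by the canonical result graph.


O:
nodes: 0:m1, 1:m3, 2:m1, 3:m2, 4:m2
edges: (0,1,2); (3,2,1)
branch 1 (rule r1):
nodes: 0:m1, 1:m3, 2:m1, 3:m2, 4:m2
edges: (0,1,1); (0,2,1); (3,2,1)
branch 2 (rule r2):
nodes: 0:m1, 1:m3, 3:m2, 4:m2
edges: (0,1,2); (3,4,1)


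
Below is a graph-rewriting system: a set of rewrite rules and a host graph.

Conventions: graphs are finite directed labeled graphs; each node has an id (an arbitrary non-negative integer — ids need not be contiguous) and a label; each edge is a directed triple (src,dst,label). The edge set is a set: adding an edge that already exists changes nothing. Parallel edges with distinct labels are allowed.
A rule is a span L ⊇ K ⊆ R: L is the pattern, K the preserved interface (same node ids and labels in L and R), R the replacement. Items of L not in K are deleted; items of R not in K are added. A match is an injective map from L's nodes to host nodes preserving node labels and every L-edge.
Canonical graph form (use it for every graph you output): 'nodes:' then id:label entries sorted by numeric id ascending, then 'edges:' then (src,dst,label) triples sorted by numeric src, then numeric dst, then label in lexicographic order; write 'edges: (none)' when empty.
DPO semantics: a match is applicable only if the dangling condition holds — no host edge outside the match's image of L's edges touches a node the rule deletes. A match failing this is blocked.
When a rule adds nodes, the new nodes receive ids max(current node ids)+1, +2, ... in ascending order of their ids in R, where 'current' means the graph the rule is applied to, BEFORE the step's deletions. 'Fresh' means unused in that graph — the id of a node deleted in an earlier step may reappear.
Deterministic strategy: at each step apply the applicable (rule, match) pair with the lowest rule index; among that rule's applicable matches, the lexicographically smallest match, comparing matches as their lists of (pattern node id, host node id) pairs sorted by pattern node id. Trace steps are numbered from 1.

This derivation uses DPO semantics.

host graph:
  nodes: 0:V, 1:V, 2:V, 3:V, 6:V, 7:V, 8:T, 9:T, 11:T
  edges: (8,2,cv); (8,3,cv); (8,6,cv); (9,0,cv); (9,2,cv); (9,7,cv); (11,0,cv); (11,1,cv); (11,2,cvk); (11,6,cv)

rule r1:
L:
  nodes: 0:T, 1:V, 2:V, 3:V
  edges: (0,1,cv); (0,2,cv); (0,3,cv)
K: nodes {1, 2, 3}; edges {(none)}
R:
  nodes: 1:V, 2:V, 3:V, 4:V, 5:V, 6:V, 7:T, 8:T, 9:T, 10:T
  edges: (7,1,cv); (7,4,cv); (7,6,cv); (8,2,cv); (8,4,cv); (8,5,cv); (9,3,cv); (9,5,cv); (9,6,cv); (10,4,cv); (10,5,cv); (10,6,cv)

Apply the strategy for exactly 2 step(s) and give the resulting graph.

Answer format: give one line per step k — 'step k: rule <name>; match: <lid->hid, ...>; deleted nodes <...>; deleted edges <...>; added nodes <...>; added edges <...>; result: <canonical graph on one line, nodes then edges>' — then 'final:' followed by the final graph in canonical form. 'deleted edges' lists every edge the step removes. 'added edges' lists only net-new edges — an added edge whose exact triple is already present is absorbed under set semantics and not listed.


step 1: rule r1; match: 0->8, 1->2, 2->3, 3->6; deleted nodes 8; deleted edges (8,2,cv); (8,3,cv); (8,6,cv); added nodes 12, 13, 14, 15, 16, 17, 18; added edges (15,2,cv); (15,12,cv); (15,14,cv); (16,3,cv); (16,12,cv); (16,13,cv); (17,6,cv); (17,13,cv); (17,14,cv); (18,12,cv); (18,13,cv); (18,14,cv); result: nodes: 0:V, 1:V, 2:V, 3:V, 6:V, 7:V, 9:T, 11:T, 12:V, 13:V, 14:V, 15:T, 16:T, 17:T, 18:T edges: (9,0,cv); (9,2,cv); (9,7,cv); (11,0,cv); (11,1,cv); (11,2,cvk); (11,6,cv); (15,2,cv); (15,12,cv); (15,14,cv); (16,3,cv); (16,12,cv); (16,13,cv); (17,6,cv); (17,13,cv); (17,14,cv); (18,12,cv); (18,13,cv); (18,14,cv)
step 2: rule r1; match: 0->9, 1->0, 2->2, 3->7; deleted nodes 9; deleted edges (9,0,cv); (9,2,cv); (9,7,cv); added nodes 19, 20, 21, 22, 23, 24, 25; added edges (22,0,cv); (22,19,cv); (22,21,cv); (23,2,cv); (23,19,cv); (23,20,cv); (24,7,cv); (24,20,cv); (24,21,cv); (25,19,cv); (25,20,cv); (25,21,cv); result: nodes: 0:V, 1:V, 2:V, 3:V, 6:V, 7:V, 11:T, 12:V, 13:V, 14:V, 15:T, 16:T, 17:T, 18:T, 19:V, 20:V, 21:V, 22:T, 23:T, 24:T, 25:T edges: (11,0,cv); (11,1,cv); (11,2,cvk); (11,6,cv); (15,2,cv); (15,12,cv); (15,14,cv); (16,3,cv); (16,12,cv); (16,13,cv); (17,6,cv); (17,13,cv); (17,14,cv); (18,12,cv); (18,13,cv); (18,14,cv); (22,0,cv); (22,19,cv); (22,21,cv); (23,2,cv); (23,19,cv); (23,20,cv); (24,7,cv); (24,20,cv); (24,21,cv); (25,19,cv); (25,20,cv); (25,21,cv)
final:
nodes: 0:V, 1:V, 2:V, 3:V, 6:V, 7:V, 11:T, 12:V, 13:V, 14:V, 15:T, 16:T, 17:T, 18:T, 19:V, 20:V, 21:V, 22:T, 23:T, 24:T, 25:T
edges: (11,0,cv); (11,1,cv); (11,2,cvk); (11,6,cv); (15,2,cv); (15,12,cv); (15,14,cv); (16,3,cv); (16,12,cv); (16,13,cv); (17,6,cv); (17,13,cv); (17,14,cv); (18,12,cv); (18,13,cv); (18,14,cv); (22,0,cv); (22,19,cv); (22,21,cv); (23,2,cv); (23,19,cv); (23,20,cv); (24,7,cv); (24,20,cv); (24,21,cv); (25,19,cv); (25,20,cv); (25,21,cv)


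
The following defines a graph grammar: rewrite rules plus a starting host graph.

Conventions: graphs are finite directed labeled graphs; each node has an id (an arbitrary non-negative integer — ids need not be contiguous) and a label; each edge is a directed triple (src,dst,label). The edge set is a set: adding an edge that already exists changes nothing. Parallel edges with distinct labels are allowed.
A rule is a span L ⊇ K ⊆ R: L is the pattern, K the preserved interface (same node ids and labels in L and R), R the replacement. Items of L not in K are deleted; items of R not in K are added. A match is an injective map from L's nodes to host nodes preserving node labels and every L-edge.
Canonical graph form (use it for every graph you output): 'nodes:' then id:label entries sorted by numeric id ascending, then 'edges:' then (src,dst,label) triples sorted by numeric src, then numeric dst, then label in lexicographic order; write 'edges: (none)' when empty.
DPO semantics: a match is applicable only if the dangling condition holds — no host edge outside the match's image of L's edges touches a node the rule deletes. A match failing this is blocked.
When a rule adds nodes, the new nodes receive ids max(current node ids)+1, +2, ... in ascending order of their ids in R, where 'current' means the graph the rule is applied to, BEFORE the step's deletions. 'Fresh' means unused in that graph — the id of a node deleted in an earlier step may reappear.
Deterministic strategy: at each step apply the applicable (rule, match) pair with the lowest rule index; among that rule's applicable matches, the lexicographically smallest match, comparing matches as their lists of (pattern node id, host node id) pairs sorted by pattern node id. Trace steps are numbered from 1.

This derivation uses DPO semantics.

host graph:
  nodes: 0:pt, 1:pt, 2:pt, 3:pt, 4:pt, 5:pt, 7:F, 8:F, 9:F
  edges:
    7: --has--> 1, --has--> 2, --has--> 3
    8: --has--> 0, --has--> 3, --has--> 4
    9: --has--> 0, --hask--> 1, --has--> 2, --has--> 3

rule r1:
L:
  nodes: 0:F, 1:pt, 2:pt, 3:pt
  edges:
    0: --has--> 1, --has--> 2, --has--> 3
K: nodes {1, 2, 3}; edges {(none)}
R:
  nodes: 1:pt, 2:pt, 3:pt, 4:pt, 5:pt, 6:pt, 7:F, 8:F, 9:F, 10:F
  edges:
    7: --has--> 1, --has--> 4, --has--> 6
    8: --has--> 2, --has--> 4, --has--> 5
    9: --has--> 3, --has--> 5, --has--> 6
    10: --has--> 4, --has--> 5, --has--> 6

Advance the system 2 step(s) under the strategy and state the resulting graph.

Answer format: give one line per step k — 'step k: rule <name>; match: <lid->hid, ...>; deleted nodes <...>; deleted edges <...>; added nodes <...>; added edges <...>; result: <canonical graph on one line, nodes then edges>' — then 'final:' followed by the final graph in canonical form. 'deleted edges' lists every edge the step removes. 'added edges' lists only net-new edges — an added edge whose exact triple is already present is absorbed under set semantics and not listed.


step 1: rule r1; match: 0->7, 1->1, 2->2, 3->3; deleted nodes 7; deleted edges (7,1,has); (7,2,has); (7,3,has); added nodes 10, 11, 12, 13, 14, 15, 16; added edges (13,1,has); (13,10,has); (13,12,has); (14,2,has); (14,10,has); (14,11,has); (15,3,has); (15,11,has); (15,12,has); (16,10,has); (16,11,has); (16,12,has); result: nodes: 0:pt, 1:pt, 2:pt, 3:pt, 4:pt, 5:pt, 8:F, 9:F, 10:pt, 11:pt, 12:pt, 13:F, 14:F, 15:F, 16:F edges: (8,0,has); (8,3,has); (8,4,has); (9,0,has); (9,1,hask); (9,2,has); (9,3,has); (13,1,has); (13,10,has); (13,12,has); (14,2,has); (14,10,has); (14,11,has); (15,3,has); (15,11,has); (15,12,has); (16,10,has); (16,11,has); (16,12,has)
step 2: rule r1; match: 0->8, 1->0, 2->3, 3->4; deleted nodes 8; deleted edges (8,0,has); (8,3,has); (8,4,has); added nodes 17, 18, 19, 20, 21, 22, 23; added edges (20,0,has); (20,17,has); (20,19,has); (21,3,has); (21,17,has); (21,18,has); (22,4,has); (22,18,has); (22,19,has); (23,17,has); (23,18,has); (23,19,has); result: nodes: 0:pt, 1:pt, 2:pt, 3:pt, 4:pt, 5:pt, 9:F, 10:pt, 11:pt, 12:pt, 13:F, 14:F, 15:F, 16:F, 17:pt, 18:pt, 19:pt, 20:F, 21:F, 22:F, 23:F edges: (9,0,has); (9,1,hask); (9,2,has); (9,3,has); (13,1,has); (13,10,has); (13,12,has); (14,2,has); (14,10,has); (14,11,has); (15,3,has); (15,11,has); (15,12,has); (16,10,has); (16,11,has); (16,12,has); (20,0,has); (20,17,has); (20,19,has); (21,3,has); (21,17,has); (21,18,has); (22,4,has); (22,18,has); (22,19,has); (23,17,has); (23,18,has); (23,19,has)
final:
nodes: 0:pt, 1:pt, 2:pt, 3:pt, 4:pt, 5:pt, 9:F, 10:pt, 11:pt, 12:pt, 13:F, 14:F, 15:F, 16:F, 17:pt, 18:pt, 19:pt, 20:F, 21:F, 22:F, 23:F
edges: (9,0,has); (9,1,hask); (9,2,has); (9,3,has); (13,1,has); (13,10,has); (13,12,has); (14,2,has); (14,10,has); (14,11,has); (15,3,has); (15,11,has); (15,12,has); (16,10,has); (16,11,has); (16,12,has); (20,0,has); (20,17,has); (20,19,has); (21,3,has); (21,17,has); (21,18,has); (22,4,has); (22,18,has); (22,19,has); (23,17,has); (23,18,has); (23,19,has)


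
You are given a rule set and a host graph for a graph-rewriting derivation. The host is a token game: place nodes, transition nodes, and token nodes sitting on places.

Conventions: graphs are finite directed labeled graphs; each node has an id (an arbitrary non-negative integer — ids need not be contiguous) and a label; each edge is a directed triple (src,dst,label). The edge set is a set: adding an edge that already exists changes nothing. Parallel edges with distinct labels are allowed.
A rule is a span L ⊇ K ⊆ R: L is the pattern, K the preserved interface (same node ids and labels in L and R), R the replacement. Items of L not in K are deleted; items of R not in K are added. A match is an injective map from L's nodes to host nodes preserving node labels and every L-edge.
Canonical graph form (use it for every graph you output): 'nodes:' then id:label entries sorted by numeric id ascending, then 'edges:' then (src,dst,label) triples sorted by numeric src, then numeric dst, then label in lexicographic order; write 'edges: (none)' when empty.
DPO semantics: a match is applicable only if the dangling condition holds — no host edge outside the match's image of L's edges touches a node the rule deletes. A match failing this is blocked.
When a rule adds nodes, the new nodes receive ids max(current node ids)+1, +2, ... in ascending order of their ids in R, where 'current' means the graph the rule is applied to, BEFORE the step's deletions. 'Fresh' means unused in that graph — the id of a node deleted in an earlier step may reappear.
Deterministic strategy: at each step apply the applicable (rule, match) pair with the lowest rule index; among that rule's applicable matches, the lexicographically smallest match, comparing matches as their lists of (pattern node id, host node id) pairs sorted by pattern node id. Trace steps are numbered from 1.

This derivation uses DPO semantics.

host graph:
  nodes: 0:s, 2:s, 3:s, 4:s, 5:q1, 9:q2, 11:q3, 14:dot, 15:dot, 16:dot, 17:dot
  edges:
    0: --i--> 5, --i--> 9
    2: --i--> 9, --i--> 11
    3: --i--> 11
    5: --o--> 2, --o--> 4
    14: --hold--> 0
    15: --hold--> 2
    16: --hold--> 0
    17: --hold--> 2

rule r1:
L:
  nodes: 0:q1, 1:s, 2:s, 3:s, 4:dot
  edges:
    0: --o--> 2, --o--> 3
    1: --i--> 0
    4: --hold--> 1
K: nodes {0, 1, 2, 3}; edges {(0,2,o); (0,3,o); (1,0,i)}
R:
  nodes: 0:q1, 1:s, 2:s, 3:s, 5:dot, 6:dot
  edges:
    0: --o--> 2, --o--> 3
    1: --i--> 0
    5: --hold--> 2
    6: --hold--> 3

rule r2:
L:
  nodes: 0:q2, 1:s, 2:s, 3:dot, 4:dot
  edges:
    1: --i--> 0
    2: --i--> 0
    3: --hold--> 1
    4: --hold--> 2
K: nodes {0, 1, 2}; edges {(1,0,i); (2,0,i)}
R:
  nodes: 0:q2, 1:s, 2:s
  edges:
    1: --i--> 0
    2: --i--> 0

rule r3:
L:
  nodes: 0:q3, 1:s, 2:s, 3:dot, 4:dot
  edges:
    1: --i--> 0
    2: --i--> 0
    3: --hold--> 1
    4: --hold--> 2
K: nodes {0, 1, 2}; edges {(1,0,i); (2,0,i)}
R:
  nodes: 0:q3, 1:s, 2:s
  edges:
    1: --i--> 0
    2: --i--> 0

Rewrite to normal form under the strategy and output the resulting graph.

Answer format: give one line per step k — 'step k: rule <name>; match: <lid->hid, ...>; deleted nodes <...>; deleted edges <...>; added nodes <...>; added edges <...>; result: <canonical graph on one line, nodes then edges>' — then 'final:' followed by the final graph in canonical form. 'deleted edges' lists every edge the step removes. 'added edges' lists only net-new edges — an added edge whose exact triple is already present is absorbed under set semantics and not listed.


step 1: rule r1; match: 0->5, 1->0, 2->2, 3->4, 4->14; deleted nodes 14; deleted edges (14,0,hold); added nodes 18, 19; added edges (18,2,hold); (19,4,hold); result: nodes: 0:s, 2:s, 3:s, 4:s, 5:q1, 9:q2, 11:q3, 15:dot, 16:dot, 17:dot, 18:dot, 19:dot edges: (0,5,i); (0,9,i); (2,9,i); (2,11,i); (3,11,i); (5,2,o); (5,4,o); (15,2,hold); (16,0,hold); (17,2,hold); (18,2,hold); (19,4,hold)
step 2: rule r1; match: 0->5, 1->0, 2->2, 3->4, 4->16; deleted nodes 16; deleted edges (16,0,hold); added nodes 20, 21; added edges (20,2,hold); (21,4,hold); result: nodes: 0:s, 2:s, 3:s, 4:s, 5:q1, 9:q2, 11:q3, 15:dot, 17:dot, 18:dot, 19:dot, 20:dot, 21:dot edges: (0,5,i); (0,9,i); (2,9,i); (2,11,i); (3,11,i); (5,2,o); (5,4,o); (15,2,hold); (17,2,hold); (18,2,hold); (19,4,hold); (20,2,hold); (21,4,hold)
final:
nodes: 0:s, 2:s, 3:s, 4:s, 5:q1, 9:q2, 11:q3, 15:dot, 17:dot, 18:dot, 19:dot, 20:dot, 21:dot
edges: (0,5,i); (0,9,i); (2,9,i); (2,11,i); (3,11,i); (5,2,o); (5,4,o); (15,2,hold); (17,2,hold); (18,2,hold); (19,4,hold); (20,2,hold); (21,4,hold)
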